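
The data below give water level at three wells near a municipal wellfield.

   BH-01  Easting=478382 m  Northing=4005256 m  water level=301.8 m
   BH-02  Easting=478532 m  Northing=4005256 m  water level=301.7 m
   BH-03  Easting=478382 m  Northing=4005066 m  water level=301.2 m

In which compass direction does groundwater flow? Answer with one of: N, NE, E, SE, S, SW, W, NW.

∂h/∂x = (301.7 − 301.8) / (478532 − 478382) = -0.0006667
∂h/∂y = (301.2 − 301.8) / (4005066 − 4005256) = +0.003158
Flow = −∇h = (+0.0006667 east, -0.003158 north), which points south.

S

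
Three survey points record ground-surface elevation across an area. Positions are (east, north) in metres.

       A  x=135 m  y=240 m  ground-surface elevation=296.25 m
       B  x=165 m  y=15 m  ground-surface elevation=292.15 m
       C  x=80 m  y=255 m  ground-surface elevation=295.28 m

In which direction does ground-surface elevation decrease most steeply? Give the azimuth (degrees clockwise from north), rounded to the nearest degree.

Taking A as reference: B−A = (30, -225, -4.10); C−A = (-55, 15, -0.97).
Determinant of the coordinate differences = 30·15 − (-55)·(-225) = -11925.
∂z/∂x = [(-4.10)·15 − (-0.97)·(-225)] / -11925 = +0.02346
∂z/∂y = [30·(-0.97) − (-55)·(-4.10)] / -11925 = +0.02135
Steepest decrease is along −∇f: components (-0.02346 E, -0.02135 N).
Azimuth = atan2(-0.02346, -0.02135) = 227.7° ≈ 228°.

228°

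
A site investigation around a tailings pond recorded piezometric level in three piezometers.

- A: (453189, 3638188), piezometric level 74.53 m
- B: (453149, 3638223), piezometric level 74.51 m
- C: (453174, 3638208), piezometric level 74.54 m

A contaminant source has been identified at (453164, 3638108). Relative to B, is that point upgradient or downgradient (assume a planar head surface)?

Three-point gradient (reference A): Δ to B = (-40, 35, -0.02), Δ to C = (-15, 20, +0.01).
∂h/∂x = +0.002727, ∂h/∂y = +0.002545 (det = -275).
Head at (453164, 3638108) = 74.53 + (+0.002727)·(-25) + (+0.002545)·(-80) = 74.26 m.
That is lower than the 74.51 m at B, so the point is downgradient.

downgradient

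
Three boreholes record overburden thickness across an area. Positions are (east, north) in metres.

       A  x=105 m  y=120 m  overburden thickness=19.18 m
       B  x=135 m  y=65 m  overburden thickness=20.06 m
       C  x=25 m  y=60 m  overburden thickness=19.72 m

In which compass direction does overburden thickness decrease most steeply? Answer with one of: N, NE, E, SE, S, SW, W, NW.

With d = a·x + b·y + c and A as origin, the differences give:
  30·a + (-55)·b = +0.88
  (-80)·a + (-60)·b = +0.54
Eliminate b (×(-60) and ×(-55), subtract): -6200·a = -23.100 → a = ∂d/∂x = +0.003726
Back-substitute: b = ∂d/∂y = -0.01397.
Steepest decrease is along −∇f = (-0.003726 E, +0.01397 N) → north.

N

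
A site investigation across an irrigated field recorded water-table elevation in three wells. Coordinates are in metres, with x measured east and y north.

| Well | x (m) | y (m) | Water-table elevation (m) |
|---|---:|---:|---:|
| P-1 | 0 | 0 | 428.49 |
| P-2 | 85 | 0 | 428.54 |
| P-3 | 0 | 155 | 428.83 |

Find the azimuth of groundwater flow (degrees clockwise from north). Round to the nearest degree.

∂h/∂x = (428.54 − 428.49) / (85 − 0) = +0.0005882
∂h/∂y = (428.83 − 428.49) / (155 − 0) = +0.002194
Flow direction (−∇h) has components (-0.0005882 E, -0.002194 N).
Azimuth = atan2(E, N) = atan2(-0.0005882, -0.002194) = 195.0° ≈ 195°.

195°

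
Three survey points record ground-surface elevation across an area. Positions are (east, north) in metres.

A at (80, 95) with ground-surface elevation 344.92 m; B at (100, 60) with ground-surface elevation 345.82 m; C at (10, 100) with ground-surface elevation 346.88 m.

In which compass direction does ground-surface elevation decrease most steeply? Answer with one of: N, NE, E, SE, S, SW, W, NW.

NE

Taking A as reference: B−A = (20, -35, +0.90); C−A = (-70, 5, +1.96).
Solve a·Δx + b·Δy = Δz: det = 20·5 − (-70)·(-35) = -2350.
∂z/∂x = [(+0.90)·5 − (+1.96)·(-35)] / -2350 = -0.03111
∂z/∂y = [20·(+1.96) − (-70)·(+0.90)] / -2350 = -0.04349
Steepest decrease is along −∇f = (+0.03111 E, +0.04349 N) → northeast.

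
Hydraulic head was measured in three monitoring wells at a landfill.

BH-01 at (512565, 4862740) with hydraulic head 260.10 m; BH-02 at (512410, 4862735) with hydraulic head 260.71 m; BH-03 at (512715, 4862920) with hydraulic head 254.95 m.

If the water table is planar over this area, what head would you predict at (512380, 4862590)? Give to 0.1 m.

With h = a·x + b·y + c and BH-01 as origin, the differences give:
  (-155)·a + (-5)·b = +0.61
  150·a + 180·b = -5.15
Eliminate b (×180 and ×(-5), subtract): -27150·a = 84.050 → a = ∂h/∂x = -0.003096
Back-substitute: b = ∂h/∂y = -0.02603.
h(512380, 4862590) = 260.10 + (-0.003096)·(-185) + (-0.02603)·(-150) = 260.10 +0.573 +3.905 = 264.577 m.

264.6 m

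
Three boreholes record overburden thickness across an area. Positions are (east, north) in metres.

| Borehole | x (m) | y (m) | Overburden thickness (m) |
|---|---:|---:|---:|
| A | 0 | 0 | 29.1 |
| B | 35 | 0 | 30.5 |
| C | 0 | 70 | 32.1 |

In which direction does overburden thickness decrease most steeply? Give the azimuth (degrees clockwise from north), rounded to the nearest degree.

∂d/∂x = (30.5 − 29.1) / (35 − 0) = +0.04000
∂d/∂y = (32.1 − 29.1) / (70 − 0) = +0.04286
Steepest decrease is along −∇f: components (-0.04000 E, -0.04286 N).
Azimuth = atan2(-0.04000, -0.04286) = 223.0° ≈ 223°.

223°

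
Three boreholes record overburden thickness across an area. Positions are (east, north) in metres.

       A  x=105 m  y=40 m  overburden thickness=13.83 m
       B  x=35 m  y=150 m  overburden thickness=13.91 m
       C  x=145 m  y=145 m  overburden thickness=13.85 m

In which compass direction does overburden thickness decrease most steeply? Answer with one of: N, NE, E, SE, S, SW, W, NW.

Differences from A: to B (Δx, Δy, Δh) = (-70, 110, +0.08); to C = (40, 105, +0.02).
Solve a·Δx + b·Δy = Δd: det = (-70)·105 − 40·110 = -11750.
∂d/∂x = [(+0.08)·105 − (+0.02)·110] / -11750 = -0.0005277
∂d/∂y = [(-70)·(+0.02) − 40·(+0.08)] / -11750 = +0.0003915
Steepest decrease is along −∇f = (+0.0005277 E, -0.0003915 N) → southeast.

SE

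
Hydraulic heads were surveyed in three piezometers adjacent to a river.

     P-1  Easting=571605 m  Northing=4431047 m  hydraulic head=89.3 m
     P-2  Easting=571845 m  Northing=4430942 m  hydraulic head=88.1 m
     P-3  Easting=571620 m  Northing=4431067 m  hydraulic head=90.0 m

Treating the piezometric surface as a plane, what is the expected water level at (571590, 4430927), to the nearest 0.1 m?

Three-point gradient (reference P-1): Δ to P-2 = (240, -105, -1.2), Δ to P-3 = (15, 20, +0.7).
∂h/∂x = +0.007765, ∂h/∂y = +0.02918 (det = 6375).
h(571590, 4430927) = 89.3 + (+0.007765)·(-15) + (+0.02918)·(-120) = 89.3 -0.116 -3.501 = 85.682 m.

85.7 m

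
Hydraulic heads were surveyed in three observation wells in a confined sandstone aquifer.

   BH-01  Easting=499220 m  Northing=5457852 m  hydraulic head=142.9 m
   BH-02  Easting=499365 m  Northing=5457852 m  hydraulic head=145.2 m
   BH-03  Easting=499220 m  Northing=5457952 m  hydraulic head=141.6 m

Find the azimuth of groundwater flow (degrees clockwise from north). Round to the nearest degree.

309°

∂h/∂x = (145.2 − 142.9) / (499365 − 499220) = +0.01586
∂h/∂y = (141.6 − 142.9) / (5457952 − 5457852) = -0.01300
Flow direction (−∇h) has components (-0.01586 E, +0.01300 N).
Azimuth = atan2(E, N) = atan2(-0.01586, +0.01300) = 309.3° ≈ 309°.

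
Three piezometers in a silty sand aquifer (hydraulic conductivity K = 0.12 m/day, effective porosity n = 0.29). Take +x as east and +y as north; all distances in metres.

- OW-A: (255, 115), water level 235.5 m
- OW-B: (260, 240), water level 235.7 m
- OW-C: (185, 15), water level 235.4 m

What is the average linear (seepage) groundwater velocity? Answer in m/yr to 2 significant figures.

0.28 m/yr

Three-point gradient (reference OW-A): Δ to OW-B = (5, 125, +0.2), Δ to OW-C = (-70, -100, -0.1).
∂h/∂x = -0.0009091, ∂h/∂y = +0.001636 (det = 8250).
|∇h| = √(-0.0009091² + 0.001636²) = 0.001872
Seepage velocity v = K·i/n = 0.12 × 0.001872 / 0.29 = 0.0007746 m/day = 0.2829 m/yr.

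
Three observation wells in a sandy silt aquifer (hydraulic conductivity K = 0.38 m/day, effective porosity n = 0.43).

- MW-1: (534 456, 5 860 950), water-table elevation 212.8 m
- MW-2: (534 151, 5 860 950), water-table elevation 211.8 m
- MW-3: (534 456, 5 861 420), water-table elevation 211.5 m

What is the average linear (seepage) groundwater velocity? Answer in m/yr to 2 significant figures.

1.4 m/yr

∂h/∂x = (211.8 − 212.8) / (534151 − 534456) = +0.003279
∂h/∂y = (211.5 − 212.8) / (5861420 − 5860950) = -0.002766
|∇h| = √(0.003279² + -0.002766²) = 0.00429
Seepage velocity v = K·i/n = 0.38 × 0.00429 / 0.43 = 0.003791 m/day = 1.385 m/yr.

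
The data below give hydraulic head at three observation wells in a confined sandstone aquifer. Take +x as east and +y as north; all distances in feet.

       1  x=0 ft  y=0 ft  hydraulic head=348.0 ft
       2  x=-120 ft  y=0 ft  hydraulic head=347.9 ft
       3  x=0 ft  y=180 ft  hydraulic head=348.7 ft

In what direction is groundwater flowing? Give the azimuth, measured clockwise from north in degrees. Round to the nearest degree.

192°

∂h/∂x = (347.9 − 348.0) / (-120 − 0) = +0.0008333
∂h/∂y = (348.7 − 348.0) / (180 − 0) = +0.003889
Flow direction (−∇h) has components (-0.0008333 E, -0.003889 N).
Azimuth = atan2(E, N) = atan2(-0.0008333, -0.003889) = 192.1° ≈ 192°.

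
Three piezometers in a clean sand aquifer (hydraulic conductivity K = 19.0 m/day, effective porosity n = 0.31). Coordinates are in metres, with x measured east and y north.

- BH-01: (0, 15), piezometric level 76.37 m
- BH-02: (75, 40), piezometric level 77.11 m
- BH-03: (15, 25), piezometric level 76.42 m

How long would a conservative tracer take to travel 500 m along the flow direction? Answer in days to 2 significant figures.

320 days

Differences from BH-01: to BH-02 (Δx, Δy, Δh) = (75, 25, +0.74); to BH-03 = (15, 10, +0.05).
Determinant of the coordinate differences = 75·10 − 15·25 = 375.
∂h/∂x = [(+0.74)·10 − (+0.05)·25] / 375 = +0.01640
∂h/∂y = [75·(+0.05) − 15·(+0.74)] / 375 = -0.01960
|∇h| = √(0.01640² + -0.01960²) = 0.02556
Seepage velocity v = K·i/n = 19.0 × 0.02556 / 0.31 = 1.567 m/day.
t = 500 / 1.567 = 319.1 days.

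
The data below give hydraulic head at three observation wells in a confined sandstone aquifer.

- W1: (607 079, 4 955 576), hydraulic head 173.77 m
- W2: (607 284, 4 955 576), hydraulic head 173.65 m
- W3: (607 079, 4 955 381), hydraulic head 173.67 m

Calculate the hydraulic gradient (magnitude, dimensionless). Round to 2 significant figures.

0.00078

∂h/∂x = (173.65 − 173.77) / (607284 − 607079) = -0.0005854
∂h/∂y = (173.67 − 173.77) / (4955381 − 4955576) = +0.0005128
|∇h| = √(-0.0005854² + 0.0005128²) = 0.0007782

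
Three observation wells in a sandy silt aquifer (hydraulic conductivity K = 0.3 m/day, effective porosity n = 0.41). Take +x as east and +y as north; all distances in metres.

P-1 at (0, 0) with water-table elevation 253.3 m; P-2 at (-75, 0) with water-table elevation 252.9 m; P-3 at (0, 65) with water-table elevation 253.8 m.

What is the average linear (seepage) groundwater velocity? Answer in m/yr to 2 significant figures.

∂h/∂x = (252.9 − 253.3) / (-75 − 0) = +0.005333
∂h/∂y = (253.8 − 253.3) / (65 − 0) = +0.007692
|∇h| = √(0.005333² + 0.007692²) = 0.00936
Seepage velocity v = K·i/n = 0.3 × 0.00936 / 0.41 = 0.006849 m/day = 2.502 m/yr.

2.5 m/yr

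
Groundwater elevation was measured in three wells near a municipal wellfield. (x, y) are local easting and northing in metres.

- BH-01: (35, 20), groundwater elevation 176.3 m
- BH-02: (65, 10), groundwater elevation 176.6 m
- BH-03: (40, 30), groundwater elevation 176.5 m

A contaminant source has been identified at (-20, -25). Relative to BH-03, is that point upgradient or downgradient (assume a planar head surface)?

With h = a·x + b·y + c and BH-01 as origin, the differences give:
  30·a + (-10)·b = +0.3
  5·a + 10·b = +0.2
Eliminate b (×10 and ×(-10), subtract): 350·a = 5.00 → a = ∂h/∂x = +0.01429
Back-substitute: b = ∂h/∂y = +0.01286.
Head at (-20, -25) = 176.3 + (+0.01429)·(-55) + (+0.01286)·(-45) = 174.94 m.
That is lower than the 176.5 m at BH-03, so the point is downgradient.

downgradient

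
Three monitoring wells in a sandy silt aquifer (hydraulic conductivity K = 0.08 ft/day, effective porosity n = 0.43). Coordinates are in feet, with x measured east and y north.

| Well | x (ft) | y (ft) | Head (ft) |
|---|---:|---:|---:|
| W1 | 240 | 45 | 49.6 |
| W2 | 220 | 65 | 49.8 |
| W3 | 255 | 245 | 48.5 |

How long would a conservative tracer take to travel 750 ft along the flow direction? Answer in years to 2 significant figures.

730 years

Taking W1 as reference: W2−W1 = (-20, 20, +0.2); W3−W1 = (15, 200, -1.1).
Determinant of the coordinate differences = (-20)·200 − 15·20 = -4300.
∂h/∂x = [(+0.2)·200 − (-1.1)·20] / -4300 = -0.01442
∂h/∂y = [(-20)·(-1.1) − 15·(+0.2)] / -4300 = -0.004419
|∇h| = √(-0.01442² + -0.004419²) = 0.01508
Seepage velocity v = K·i/n = 0.08 × 0.01508 / 0.43 = 0.002806 ft/day.
t = 750 / 0.002806 = 2.673e+05 days = 732 years.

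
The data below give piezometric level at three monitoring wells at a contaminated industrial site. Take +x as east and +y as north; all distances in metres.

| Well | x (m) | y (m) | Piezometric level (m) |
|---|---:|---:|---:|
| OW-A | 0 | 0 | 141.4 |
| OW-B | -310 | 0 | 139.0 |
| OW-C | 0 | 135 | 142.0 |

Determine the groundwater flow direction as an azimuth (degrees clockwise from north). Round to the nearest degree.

240°

∂h/∂x = (139.0 − 141.4) / (-310 − 0) = +0.007742
∂h/∂y = (142.0 − 141.4) / (135 − 0) = +0.004444
Flow direction (−∇h) has components (-0.007742 E, -0.004444 N).
Azimuth = atan2(E, N) = atan2(-0.007742, -0.004444) = 240.1° ≈ 240°.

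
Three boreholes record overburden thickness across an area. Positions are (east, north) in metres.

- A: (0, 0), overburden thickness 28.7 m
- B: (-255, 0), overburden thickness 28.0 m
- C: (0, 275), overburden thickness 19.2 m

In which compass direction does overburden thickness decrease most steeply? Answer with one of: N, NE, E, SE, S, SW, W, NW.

∂d/∂x = (28.0 − 28.7) / (-255 − 0) = +0.002745
∂d/∂y = (19.2 − 28.7) / (275 − 0) = -0.03455
Steepest decrease is along −∇f = (-0.002745 E, +0.03455 N) → north.

N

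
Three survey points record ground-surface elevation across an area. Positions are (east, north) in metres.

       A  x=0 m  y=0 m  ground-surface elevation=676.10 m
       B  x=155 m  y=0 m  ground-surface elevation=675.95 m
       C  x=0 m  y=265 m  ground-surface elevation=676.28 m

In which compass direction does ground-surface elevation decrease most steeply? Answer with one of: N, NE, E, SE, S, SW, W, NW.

SE

∂z/∂x = (675.95 − 676.10) / (155 − 0) = -0.0009677
∂z/∂y = (676.28 − 676.10) / (265 − 0) = +0.0006792
Steepest decrease is along −∇f = (+0.0009677 E, -0.0006792 N) → southeast.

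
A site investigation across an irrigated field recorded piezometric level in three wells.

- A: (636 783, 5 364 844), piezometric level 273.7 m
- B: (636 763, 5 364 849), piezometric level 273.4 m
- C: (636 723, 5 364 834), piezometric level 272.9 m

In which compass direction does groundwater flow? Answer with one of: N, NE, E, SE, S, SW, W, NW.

With h = a·x + b·y + c and A as origin, the differences give:
  (-20)·a + 5·b = -0.3
  (-60)·a + (-10)·b = -0.8
Eliminate b (×(-10) and ×5, subtract): 500·a = 7.00 → a = ∂h/∂x = +0.01400
Back-substitute: b = ∂h/∂y = -0.004000.
Flow = −∇h = (-0.01400 east, +0.004000 north), which points west.

W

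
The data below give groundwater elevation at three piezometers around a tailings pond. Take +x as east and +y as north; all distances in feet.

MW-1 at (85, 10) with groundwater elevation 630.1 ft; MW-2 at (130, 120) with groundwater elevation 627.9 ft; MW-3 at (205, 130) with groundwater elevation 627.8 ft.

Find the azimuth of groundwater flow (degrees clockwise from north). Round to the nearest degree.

356°

With h = a·x + b·y + c and MW-1 as origin, the differences give:
  45·a + 110·b = -2.2
  120·a + 120·b = -2.3
Eliminate b (×120 and ×110, subtract): -7800·a = -11.00 → a = ∂h/∂x = +0.001410
Back-substitute: b = ∂h/∂y = -0.02058.
Flow direction (−∇h) has components (-0.001410 E, +0.02058 N).
Azimuth = atan2(E, N) = atan2(-0.001410, +0.02058) = 356.1° ≈ 356°.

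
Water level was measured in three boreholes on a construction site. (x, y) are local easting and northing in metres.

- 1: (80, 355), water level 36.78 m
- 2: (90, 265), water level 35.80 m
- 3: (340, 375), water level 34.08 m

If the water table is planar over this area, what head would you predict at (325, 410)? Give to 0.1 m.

Three-point gradient (reference 1): Δ to 2 = (10, -90, -0.98), Δ to 3 = (260, 20, -2.70).
∂h/∂x = -0.01113, ∂h/∂y = +0.009653 (det = 23600).
h(325, 410) = 36.78 + (-0.01113)·(245) + (+0.009653)·(55) = 36.78 -2.726 +0.531 = 34.585 m.

34.6 m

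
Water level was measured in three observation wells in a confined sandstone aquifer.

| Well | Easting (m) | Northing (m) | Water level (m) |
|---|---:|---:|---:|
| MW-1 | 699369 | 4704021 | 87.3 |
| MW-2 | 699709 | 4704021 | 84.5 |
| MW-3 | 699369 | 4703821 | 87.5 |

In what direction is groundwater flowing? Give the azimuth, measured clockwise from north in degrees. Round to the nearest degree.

083°

∂h/∂x = (84.5 − 87.3) / (699709 − 699369) = -0.008235
∂h/∂y = (87.5 − 87.3) / (4703821 − 4704021) = -0.001000
Flow direction (−∇h) has components (+0.008235 E, +0.001000 N).
Azimuth = atan2(E, N) = atan2(+0.008235, +0.001000) = 83.1° ≈ 083°.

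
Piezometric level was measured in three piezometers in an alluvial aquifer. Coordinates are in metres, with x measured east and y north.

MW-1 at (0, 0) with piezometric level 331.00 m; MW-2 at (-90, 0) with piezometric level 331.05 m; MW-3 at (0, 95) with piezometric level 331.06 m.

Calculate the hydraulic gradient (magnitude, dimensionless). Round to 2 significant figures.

∂h/∂x = (331.05 − 331.00) / (-90 − 0) = -0.0005556
∂h/∂y = (331.06 − 331.00) / (95 − 0) = +0.0006316
|∇h| = √(-0.0005556² + 0.0006316²) = 0.0008412

0.00084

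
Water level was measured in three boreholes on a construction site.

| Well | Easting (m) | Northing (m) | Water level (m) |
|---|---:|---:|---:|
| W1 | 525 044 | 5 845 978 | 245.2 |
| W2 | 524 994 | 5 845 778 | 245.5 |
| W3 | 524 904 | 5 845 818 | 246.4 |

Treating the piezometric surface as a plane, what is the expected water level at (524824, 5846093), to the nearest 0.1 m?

Taking W1 as reference: W2−W1 = (-50, -200, +0.3); W3−W1 = (-140, -160, +1.2).
Solve a·Δx + b·Δy = Δh: det = (-50)·(-160) − (-140)·(-200) = -20000.
∂h/∂x = [(+0.3)·(-160) − (+1.2)·(-200)] / -20000 = -0.009600
∂h/∂y = [(-50)·(+1.2) − (-140)·(+0.3)] / -20000 = +0.0009000
h(524824, 5846093) = 245.2 + (-0.009600)·(-220) + (+0.0009000)·(115) = 245.2 +2.112 +0.103 = 247.415 m.

247.4 m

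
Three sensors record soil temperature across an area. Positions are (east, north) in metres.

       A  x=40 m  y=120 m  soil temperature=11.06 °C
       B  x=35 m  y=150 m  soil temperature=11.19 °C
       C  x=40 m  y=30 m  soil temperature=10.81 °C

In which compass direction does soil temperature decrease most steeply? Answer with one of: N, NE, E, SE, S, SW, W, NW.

E

Taking A as reference: B−A = (-5, 30, +0.13); C−A = (0, -90, -0.25).
Solve a·Δx + b·Δy = ΔT: det = (-5)·(-90) − 0·30 = 450.
∂T/∂x = [(+0.13)·(-90) − (-0.25)·30] / 450 = -0.009333
∂T/∂y = [(-5)·(-0.25) − 0·(+0.13)] / 450 = +0.002778
Steepest decrease is along −∇f = (+0.009333 E, -0.002778 N) → east.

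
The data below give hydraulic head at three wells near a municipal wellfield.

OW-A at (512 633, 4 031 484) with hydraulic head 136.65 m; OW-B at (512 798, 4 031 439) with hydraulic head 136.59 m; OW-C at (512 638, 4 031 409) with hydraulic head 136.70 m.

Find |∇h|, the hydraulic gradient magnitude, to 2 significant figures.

Taking OW-A as reference: OW-B−OW-A = (165, -45, -0.06); OW-C−OW-A = (5, -75, +0.05).
Determinant of the coordinate differences = 165·(-75) − 5·(-45) = -12150.
∂h/∂x = [(-0.06)·(-75) − (+0.05)·(-45)] / -12150 = -0.0005556
∂h/∂y = [165·(+0.05) − 5·(-0.06)] / -12150 = -0.0007037
|∇h| = √(-0.0005556² + -0.0007037²) = 0.0008966

0.00090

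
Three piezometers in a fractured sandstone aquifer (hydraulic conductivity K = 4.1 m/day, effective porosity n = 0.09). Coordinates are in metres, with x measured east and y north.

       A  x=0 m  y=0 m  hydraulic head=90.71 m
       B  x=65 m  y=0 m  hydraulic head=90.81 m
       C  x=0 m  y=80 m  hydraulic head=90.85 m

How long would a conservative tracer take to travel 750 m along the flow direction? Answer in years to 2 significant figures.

19 years

∂h/∂x = (90.81 − 90.71) / (65 − 0) = +0.001538
∂h/∂y = (90.85 − 90.71) / (80 − 0) = +0.001750
|∇h| = √(0.001538² + 0.001750²) = 0.00233
Seepage velocity v = K·i/n = 4.1 × 0.00233 / 0.09 = 0.1061 m/day.
t = 750 / 0.1061 = 7069 days = 19.4 years.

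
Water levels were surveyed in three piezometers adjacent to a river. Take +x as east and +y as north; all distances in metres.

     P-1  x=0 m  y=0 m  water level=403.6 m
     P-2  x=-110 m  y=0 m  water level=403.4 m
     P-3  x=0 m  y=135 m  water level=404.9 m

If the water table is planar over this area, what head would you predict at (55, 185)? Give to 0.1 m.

405.5 m

∂h/∂x = (403.4 − 403.6) / (-110 − 0) = +0.001818
∂h/∂y = (404.9 − 403.6) / (135 − 0) = +0.009630
h(55, 185) = 403.6 + (+0.001818)·(55) + (+0.009630)·(185) = 403.6 +0.100 +1.781 = 405.481 m.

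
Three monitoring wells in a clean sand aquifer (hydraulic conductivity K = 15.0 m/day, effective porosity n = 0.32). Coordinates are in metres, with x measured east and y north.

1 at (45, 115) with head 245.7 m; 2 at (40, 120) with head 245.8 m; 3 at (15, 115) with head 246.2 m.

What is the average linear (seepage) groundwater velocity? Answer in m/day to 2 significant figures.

Differences from 1: to 2 (Δx, Δy, Δh) = (-5, 5, +0.1); to 3 = (-30, 0, +0.5).
Determinant of the coordinate differences = (-5)·0 − (-30)·5 = 150.
∂h/∂x = [(+0.1)·0 − (+0.5)·5] / 150 = -0.01667
∂h/∂y = [(-5)·(+0.5) − (-30)·(+0.1)] / 150 = +0.003333
|∇h| = √(-0.01667² + 0.003333²) = 0.017
Seepage velocity v = K·i/n = 15.0 × 0.017 / 0.32 = 0.7969 m/day.

0.80 m/day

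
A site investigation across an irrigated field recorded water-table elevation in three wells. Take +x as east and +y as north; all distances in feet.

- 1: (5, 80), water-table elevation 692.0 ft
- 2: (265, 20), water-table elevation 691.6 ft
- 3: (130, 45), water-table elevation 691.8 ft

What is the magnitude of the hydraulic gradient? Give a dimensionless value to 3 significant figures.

Taking 1 as reference: 2−1 = (260, -60, -0.4); 3−1 = (125, -35, -0.2).
Solve a·Δx + b·Δy = Δh: det = 260·(-35) − 125·(-60) = -1600.
∂h/∂x = [(-0.4)·(-35) − (-0.2)·(-60)] / -1600 = -0.001250
∂h/∂y = [260·(-0.2) − 125·(-0.4)] / -1600 = +0.001250
|∇h| = √(-0.001250² + 0.001250²) = 0.001768

0.00177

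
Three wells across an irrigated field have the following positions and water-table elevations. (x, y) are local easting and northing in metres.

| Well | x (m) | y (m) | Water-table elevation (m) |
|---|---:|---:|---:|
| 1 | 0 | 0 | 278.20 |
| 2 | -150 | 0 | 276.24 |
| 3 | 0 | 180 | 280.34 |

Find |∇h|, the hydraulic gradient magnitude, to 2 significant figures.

∂h/∂x = (276.24 − 278.20) / (-150 − 0) = +0.01307
∂h/∂y = (280.34 − 278.20) / (180 − 0) = +0.01189
|∇h| = √(0.01307² + 0.01189²) = 0.01767

0.018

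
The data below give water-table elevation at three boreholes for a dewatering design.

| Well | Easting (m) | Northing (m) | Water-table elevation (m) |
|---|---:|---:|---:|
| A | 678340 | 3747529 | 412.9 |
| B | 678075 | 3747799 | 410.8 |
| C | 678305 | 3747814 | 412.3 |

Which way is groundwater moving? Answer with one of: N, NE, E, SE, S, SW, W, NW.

With h = a·x + b·y + c and A as origin, the differences give:
  (-265)·a + 270·b = -2.1
  (-35)·a + 285·b = -0.6
Eliminate b (×285 and ×270, subtract): -66075·a = -436.50 → a = ∂h/∂x = +0.006606
Back-substitute: b = ∂h/∂y = -0.001294.
Flow = −∇h = (-0.006606 east, +0.001294 north), which points west.

W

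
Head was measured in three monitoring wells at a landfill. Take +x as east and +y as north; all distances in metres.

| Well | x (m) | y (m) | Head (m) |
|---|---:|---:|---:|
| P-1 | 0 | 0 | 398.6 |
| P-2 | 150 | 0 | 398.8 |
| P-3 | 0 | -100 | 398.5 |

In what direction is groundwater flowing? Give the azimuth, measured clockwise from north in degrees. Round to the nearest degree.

∂h/∂x = (398.8 − 398.6) / (150 − 0) = +0.001333
∂h/∂y = (398.5 − 398.6) / (-100 − 0) = +0.001000
Flow direction (−∇h) has components (-0.001333 E, -0.001000 N).
Azimuth = atan2(E, N) = atan2(-0.001333, -0.001000) = 233.1° ≈ 233°.

233°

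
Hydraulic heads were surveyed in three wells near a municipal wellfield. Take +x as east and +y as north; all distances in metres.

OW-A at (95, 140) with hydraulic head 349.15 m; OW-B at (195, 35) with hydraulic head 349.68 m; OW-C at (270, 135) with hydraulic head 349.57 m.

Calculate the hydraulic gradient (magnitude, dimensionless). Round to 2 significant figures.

0.0037

Taking OW-A as reference: OW-B−OW-A = (100, -105, +0.53); OW-C−OW-A = (175, -5, +0.42).
Solve a·Δx + b·Δy = Δh: det = 100·(-5) − 175·(-105) = 17875.
∂h/∂x = [(+0.53)·(-5) − (+0.42)·(-105)] / 17875 = +0.002319
∂h/∂y = [100·(+0.42) − 175·(+0.53)] / 17875 = -0.002839
|∇h| = √(0.002319² + -0.002839²) = 0.003666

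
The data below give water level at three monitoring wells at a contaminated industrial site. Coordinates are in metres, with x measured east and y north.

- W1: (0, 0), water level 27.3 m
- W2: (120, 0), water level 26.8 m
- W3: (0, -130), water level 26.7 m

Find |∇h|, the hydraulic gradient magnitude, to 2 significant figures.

0.0062

∂h/∂x = (26.8 − 27.3) / (120 − 0) = -0.004167
∂h/∂y = (26.7 − 27.3) / (-130 − 0) = +0.004615
|∇h| = √(-0.004167² + 0.004615²) = 0.006218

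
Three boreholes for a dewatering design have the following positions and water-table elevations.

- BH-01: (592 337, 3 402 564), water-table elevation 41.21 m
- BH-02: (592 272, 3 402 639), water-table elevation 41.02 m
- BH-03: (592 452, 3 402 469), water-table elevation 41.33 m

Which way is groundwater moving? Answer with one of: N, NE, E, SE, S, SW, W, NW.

NE

Differences from BH-01: to BH-02 (Δx, Δy, Δh) = (-65, 75, -0.19); to BH-03 = (115, -95, +0.12).
Solve a·Δx + b·Δy = Δh: det = (-65)·(-95) − 115·75 = -2450.
∂h/∂x = [(-0.19)·(-95) − (+0.12)·75] / -2450 = -0.003694
∂h/∂y = [(-65)·(+0.12) − 115·(-0.19)] / -2450 = -0.005735
Flow = −∇h = (+0.003694 east, +0.005735 north), which points northeast.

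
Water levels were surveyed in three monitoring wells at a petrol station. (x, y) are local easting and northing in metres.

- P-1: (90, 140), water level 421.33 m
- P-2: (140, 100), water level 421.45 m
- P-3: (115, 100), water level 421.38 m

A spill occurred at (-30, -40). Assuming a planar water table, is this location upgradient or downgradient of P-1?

downgradient

With h = a·x + b·y + c and P-1 as origin, the differences give:
  50·a + (-40)·b = +0.12
  25·a + (-40)·b = +0.05
Eliminate b (×(-40) and ×(-40), subtract): -1000·a = -2.800 → a = ∂h/∂x = +0.002800
Back-substitute: b = ∂h/∂y = +0.0005000.
Head at (-30, -40) = 421.33 + (+0.002800)·(-120) + (+0.0005000)·(-180) = 420.90 m.
That is lower than the 421.33 m at P-1, so the point is downgradient.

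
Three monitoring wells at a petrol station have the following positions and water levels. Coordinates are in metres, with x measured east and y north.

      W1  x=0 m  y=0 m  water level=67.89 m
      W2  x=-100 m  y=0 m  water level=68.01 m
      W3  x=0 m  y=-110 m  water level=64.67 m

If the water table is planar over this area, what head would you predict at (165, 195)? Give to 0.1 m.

73.4 m

∂h/∂x = (68.01 − 67.89) / (-100 − 0) = -0.001200
∂h/∂y = (64.67 − 67.89) / (-110 − 0) = +0.02927
h(165, 195) = 67.89 + (-0.001200)·(165) + (+0.02927)·(195) = 67.89 -0.198 +5.708 = 73.400 m.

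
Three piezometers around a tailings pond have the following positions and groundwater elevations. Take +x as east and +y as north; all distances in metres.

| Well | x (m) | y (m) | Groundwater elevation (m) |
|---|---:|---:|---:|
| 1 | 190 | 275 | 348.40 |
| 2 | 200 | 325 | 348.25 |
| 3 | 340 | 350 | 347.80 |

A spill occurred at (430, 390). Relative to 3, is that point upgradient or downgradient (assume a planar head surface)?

downgradient

Differences from 1: to 2 (Δx, Δy, Δh) = (10, 50, -0.15); to 3 = (150, 75, -0.60).
Determinant of the coordinate differences = 10·75 − 150·50 = -6750.
∂h/∂x = [(-0.15)·75 − (-0.60)·50] / -6750 = -0.002778
∂h/∂y = [10·(-0.60) − 150·(-0.15)] / -6750 = -0.002444
Head at (430, 390) = 348.40 + (-0.002778)·(240) + (-0.002444)·(115) = 347.45 m.
That is lower than the 347.80 m at 3, so the point is downgradient.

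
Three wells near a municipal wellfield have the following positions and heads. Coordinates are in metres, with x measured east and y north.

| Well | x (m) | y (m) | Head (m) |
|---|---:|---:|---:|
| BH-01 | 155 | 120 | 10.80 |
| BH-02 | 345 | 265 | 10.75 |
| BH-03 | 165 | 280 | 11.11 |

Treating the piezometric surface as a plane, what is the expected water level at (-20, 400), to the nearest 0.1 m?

11.7 m

Taking BH-01 as reference: BH-02−BH-01 = (190, 145, -0.05); BH-03−BH-01 = (10, 160, +0.31).
Determinant of the coordinate differences = 190·160 − 10·145 = 28950.
∂h/∂x = [(-0.05)·160 − (+0.31)·145] / 28950 = -0.001829
∂h/∂y = [190·(+0.31) − 10·(-0.05)] / 28950 = +0.002052
h(-20, 400) = 10.80 + (-0.001829)·(-175) + (+0.002052)·(280) = 10.80 +0.320 +0.575 = 11.695 m.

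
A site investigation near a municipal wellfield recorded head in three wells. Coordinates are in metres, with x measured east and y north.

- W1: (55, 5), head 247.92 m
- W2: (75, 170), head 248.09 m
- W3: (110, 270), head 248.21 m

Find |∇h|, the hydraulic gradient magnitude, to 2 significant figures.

Differences from W1: to W2 (Δx, Δy, Δh) = (20, 165, +0.17); to W3 = (55, 265, +0.29).
Determinant of the coordinate differences = 20·265 − 55·165 = -3775.
∂h/∂x = [(+0.17)·265 − (+0.29)·165] / -3775 = +0.0007417
∂h/∂y = [20·(+0.29) − 55·(+0.17)] / -3775 = +0.0009404
|∇h| = √(0.0007417² + 0.0009404²) = 0.001198

0.0012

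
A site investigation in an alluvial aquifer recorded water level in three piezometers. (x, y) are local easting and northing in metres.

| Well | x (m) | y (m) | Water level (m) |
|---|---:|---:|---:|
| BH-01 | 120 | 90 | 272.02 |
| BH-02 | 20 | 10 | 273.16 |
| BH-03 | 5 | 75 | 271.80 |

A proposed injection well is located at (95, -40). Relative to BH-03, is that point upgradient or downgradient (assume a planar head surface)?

upgradient

Three-point gradient (reference BH-01): Δ to BH-02 = (-100, -80, +1.14), Δ to BH-03 = (-115, -15, -0.22).
∂h/∂x = +0.004506, ∂h/∂y = -0.01988 (det = -7700).
Head at (95, -40) = 272.02 + (+0.004506)·(-25) + (-0.01988)·(-130) = 274.49 m.
That is higher than the 271.80 m at BH-03, so the point is upgradient.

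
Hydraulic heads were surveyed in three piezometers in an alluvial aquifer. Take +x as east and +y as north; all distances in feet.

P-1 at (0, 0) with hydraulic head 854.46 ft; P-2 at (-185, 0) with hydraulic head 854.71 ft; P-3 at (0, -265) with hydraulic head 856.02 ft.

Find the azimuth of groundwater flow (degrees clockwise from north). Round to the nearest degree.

∂h/∂x = (854.71 − 854.46) / (-185 − 0) = -0.001351
∂h/∂y = (856.02 − 854.46) / (-265 − 0) = -0.005887
Flow direction (−∇h) has components (+0.001351 E, +0.005887 N).
Azimuth = atan2(E, N) = atan2(+0.001351, +0.005887) = 12.9° ≈ 013°.

013°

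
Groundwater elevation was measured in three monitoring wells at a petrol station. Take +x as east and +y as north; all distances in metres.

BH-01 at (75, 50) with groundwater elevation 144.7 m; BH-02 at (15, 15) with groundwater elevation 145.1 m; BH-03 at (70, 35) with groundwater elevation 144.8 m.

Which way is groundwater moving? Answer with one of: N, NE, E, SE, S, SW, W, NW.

Differences from BH-01: to BH-02 (Δx, Δy, Δh) = (-60, -35, +0.4); to BH-03 = (-5, -15, +0.1).
Determinant of the coordinate differences = (-60)·(-15) − (-5)·(-35) = 725.
∂h/∂x = [(+0.4)·(-15) − (+0.1)·(-35)] / 725 = -0.003448
∂h/∂y = [(-60)·(+0.1) − (-5)·(+0.4)] / 725 = -0.005517
Flow = −∇h = (+0.003448 east, +0.005517 north), which points northeast.

NE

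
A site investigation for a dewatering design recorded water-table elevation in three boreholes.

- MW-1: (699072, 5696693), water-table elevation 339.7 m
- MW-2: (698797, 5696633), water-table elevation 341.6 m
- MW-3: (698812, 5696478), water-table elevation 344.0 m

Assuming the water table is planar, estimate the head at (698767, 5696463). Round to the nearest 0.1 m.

Taking MW-1 as reference: MW-2−MW-1 = (-275, -60, +1.9); MW-3−MW-1 = (-260, -215, +4.3).
Solve a·Δx + b·Δy = Δh: det = (-275)·(-215) − (-260)·(-60) = 43525.
∂h/∂x = [(+1.9)·(-215) − (+4.3)·(-60)] / 43525 = -0.003458
∂h/∂y = [(-275)·(+4.3) − (-260)·(+1.9)] / 43525 = -0.01582
h(698767, 5696463) = 339.7 + (-0.003458)·(-305) + (-0.01582)·(-230) = 339.7 +1.055 +3.638 = 344.393 m.

344.4 m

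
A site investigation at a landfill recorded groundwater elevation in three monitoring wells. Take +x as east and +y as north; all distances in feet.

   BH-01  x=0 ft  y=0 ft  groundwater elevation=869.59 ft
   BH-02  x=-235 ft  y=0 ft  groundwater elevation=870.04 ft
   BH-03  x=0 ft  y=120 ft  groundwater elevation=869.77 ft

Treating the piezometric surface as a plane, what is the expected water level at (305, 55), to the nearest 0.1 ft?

869.1 ft

∂h/∂x = (870.04 − 869.59) / (-235 − 0) = -0.001915
∂h/∂y = (869.77 − 869.59) / (120 − 0) = +0.001500
h(305, 55) = 869.59 + (-0.001915)·(305) + (+0.001500)·(55) = 869.59 -0.584 +0.082 = 869.088 ft.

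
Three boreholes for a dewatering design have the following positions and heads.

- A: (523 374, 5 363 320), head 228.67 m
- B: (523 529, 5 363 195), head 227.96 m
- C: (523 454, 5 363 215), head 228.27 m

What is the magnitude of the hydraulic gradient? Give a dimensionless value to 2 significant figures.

With h = a·x + b·y + c and A as origin, the differences give:
  155·a + (-125)·b = -0.71
  80·a + (-105)·b = -0.40
Eliminate b (×(-105) and ×(-125), subtract): -6275·a = 24.550 → a = ∂h/∂x = -0.003912
Back-substitute: b = ∂h/∂y = +0.0008287.
|∇h| = √(-0.003912² + 0.0008287²) = 0.003999

0.0040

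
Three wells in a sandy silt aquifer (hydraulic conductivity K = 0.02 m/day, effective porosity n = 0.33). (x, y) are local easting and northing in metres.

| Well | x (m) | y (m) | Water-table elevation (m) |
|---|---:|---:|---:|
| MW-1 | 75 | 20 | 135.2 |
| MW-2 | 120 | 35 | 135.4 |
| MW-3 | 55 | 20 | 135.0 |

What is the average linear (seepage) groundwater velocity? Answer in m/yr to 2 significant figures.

Three-point gradient (reference MW-1): Δ to MW-2 = (45, 15, +0.2), Δ to MW-3 = (-20, 0, -0.2).
∂h/∂x = +0.010000, ∂h/∂y = -0.01667 (det = 300).
|∇h| = √(0.010000² + -0.01667²) = 0.01944
Seepage velocity v = K·i/n = 0.02 × 0.01944 / 0.33 = 0.001178 m/day = 0.4303 m/yr.

0.43 m/yr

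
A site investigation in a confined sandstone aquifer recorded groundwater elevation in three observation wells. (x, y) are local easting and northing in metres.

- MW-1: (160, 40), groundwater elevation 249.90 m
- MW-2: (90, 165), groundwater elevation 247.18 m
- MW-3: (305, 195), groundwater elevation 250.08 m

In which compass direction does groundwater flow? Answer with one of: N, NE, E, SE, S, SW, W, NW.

NW

Taking MW-1 as reference: MW-2−MW-1 = (-70, 125, -2.72); MW-3−MW-1 = (145, 155, +0.18).
Solve a·Δx + b·Δy = Δh: det = (-70)·155 − 145·125 = -28975.
∂h/∂x = [(-2.72)·155 − (+0.18)·125] / -28975 = +0.01533
∂h/∂y = [(-70)·(+0.18) − 145·(-2.72)] / -28975 = -0.01318
Flow = −∇h = (-0.01533 east, +0.01318 north), which points northwest.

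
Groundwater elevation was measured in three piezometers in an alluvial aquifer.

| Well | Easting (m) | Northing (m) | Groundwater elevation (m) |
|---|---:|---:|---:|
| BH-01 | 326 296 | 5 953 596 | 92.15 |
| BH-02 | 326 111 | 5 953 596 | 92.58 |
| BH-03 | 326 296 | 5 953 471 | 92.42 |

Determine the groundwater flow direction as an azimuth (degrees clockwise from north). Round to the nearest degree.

047°

∂h/∂x = (92.58 − 92.15) / (326111 − 326296) = -0.002324
∂h/∂y = (92.42 − 92.15) / (5953471 − 5953596) = -0.002160
Flow direction (−∇h) has components (+0.002324 E, +0.002160 N).
Azimuth = atan2(E, N) = atan2(+0.002324, +0.002160) = 47.1° ≈ 047°.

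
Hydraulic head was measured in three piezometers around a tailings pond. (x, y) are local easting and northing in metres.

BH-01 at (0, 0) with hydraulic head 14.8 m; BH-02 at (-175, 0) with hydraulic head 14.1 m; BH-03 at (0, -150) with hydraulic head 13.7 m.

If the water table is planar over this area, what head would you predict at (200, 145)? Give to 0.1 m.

∂h/∂x = (14.1 − 14.8) / (-175 − 0) = +0.004000
∂h/∂y = (13.7 − 14.8) / (-150 − 0) = +0.007333
h(200, 145) = 14.8 + (+0.004000)·(200) + (+0.007333)·(145) = 14.8 +0.800 +1.063 = 16.663 m.

16.7 m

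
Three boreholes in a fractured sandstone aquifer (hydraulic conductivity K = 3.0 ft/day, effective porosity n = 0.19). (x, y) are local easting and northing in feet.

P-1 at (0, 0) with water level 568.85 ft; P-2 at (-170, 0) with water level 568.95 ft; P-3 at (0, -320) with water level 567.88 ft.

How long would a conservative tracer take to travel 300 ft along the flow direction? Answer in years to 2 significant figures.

17 years

∂h/∂x = (568.95 − 568.85) / (-170 − 0) = -0.0005882
∂h/∂y = (567.88 − 568.85) / (-320 − 0) = +0.003031
|∇h| = √(-0.0005882² + 0.003031²) = 0.003088
Seepage velocity v = K·i/n = 3.0 × 0.003088 / 0.19 = 0.04876 ft/day.
t = 300 / 0.04876 = 6153 days = 16.8 years.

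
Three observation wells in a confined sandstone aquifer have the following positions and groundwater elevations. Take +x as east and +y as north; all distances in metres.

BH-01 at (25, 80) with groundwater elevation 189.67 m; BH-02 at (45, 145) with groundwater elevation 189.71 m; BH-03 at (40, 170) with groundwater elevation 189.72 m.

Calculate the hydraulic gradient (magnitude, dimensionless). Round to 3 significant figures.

With h = a·x + b·y + c and BH-01 as origin, the differences give:
  20·a + 65·b = +0.04
  15·a + 90·b = +0.05
Eliminate b (×90 and ×65, subtract): 825·a = 0.350 → a = ∂h/∂x = +0.0004242
Back-substitute: b = ∂h/∂y = +0.0004848.
|∇h| = √(0.0004242² + 0.0004848²) = 0.0006442

0.000644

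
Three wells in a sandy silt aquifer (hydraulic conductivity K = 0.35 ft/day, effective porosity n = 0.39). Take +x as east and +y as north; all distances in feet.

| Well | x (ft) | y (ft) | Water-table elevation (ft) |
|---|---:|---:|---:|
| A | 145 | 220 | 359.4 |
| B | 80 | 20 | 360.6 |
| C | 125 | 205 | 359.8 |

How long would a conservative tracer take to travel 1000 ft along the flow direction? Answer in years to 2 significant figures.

150 years

With h = a·x + b·y + c and A as origin, the differences give:
  (-65)·a + (-200)·b = +1.2
  (-20)·a + (-15)·b = +0.4
Eliminate b (×(-15) and ×(-200), subtract): -3025·a = 62.00 → a = ∂h/∂x = -0.02050
Back-substitute: b = ∂h/∂y = +0.0006612.
|∇h| = √(-0.02050² + 0.0006612²) = 0.02051
Seepage velocity v = K·i/n = 0.35 × 0.02051 / 0.39 = 0.01841 ft/day.
t = 1000 / 0.01841 = 5.432e+04 days = 149 years.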